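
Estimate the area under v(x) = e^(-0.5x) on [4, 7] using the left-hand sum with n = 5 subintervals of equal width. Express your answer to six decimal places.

0.243392

Δx = (7 − 4)/5 = 0.6.
Left endpoints: 4, 4.6, 5.2, 5.8, 6.4.
v(4) ≈ 0.135335, v(4.6) ≈ 0.100259, v(5.2) ≈ 0.074274, v(5.8) ≈ 0.055023, v(6.4) ≈ 0.040762.
Sum = Δx · [v(4) + v(4.6) + v(5.2) + v(5.8) + v(6.4)].
Sum ≈ 0.243392.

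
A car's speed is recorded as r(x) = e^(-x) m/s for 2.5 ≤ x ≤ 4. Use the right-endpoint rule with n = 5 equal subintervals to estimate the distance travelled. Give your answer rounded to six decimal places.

Δx = (4 − 2.5)/5 = 0.3.
Right endpoints: 2.8, 3.1, 3.4, 3.7, 4.
r(2.8) ≈ 0.060810, r(3.1) ≈ 0.045049, r(3.4) ≈ 0.033373, r(3.7) ≈ 0.024724, r(4) ≈ 0.018316.
Sum = Δx · [r(2.8) + r(3.1) + r(3.4) + r(3.7) + r(4)].
Sum ≈ 0.054682.

0.054682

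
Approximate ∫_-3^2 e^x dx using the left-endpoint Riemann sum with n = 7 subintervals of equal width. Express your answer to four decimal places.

5.0275

Δx = (2 − (-3))/7 = 5/7.
Left endpoints: -3, -16/7, -11/7, -6/7, -1/7, 4/7, 9/7.
f(-3) ≈ 0.0498, f(-16/7) ≈ 0.1017, f(-11/7) ≈ 0.2077, f(-6/7) ≈ 0.4244, f(-1/7) ≈ 0.8669, f(4/7) ≈ 1.7708, f(9/7) ≈ 3.6173.
Sum = Δx · [f(-3) + f(-16/7) + f(-11/7) + ...].
Sum ≈ 5.0275.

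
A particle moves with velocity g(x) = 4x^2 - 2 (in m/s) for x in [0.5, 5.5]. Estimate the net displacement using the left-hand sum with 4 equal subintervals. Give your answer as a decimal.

141.875

Δx = (5.5 − 0.5)/4 = 1.25.
Left endpoints: 0.5, 1.75, 3, 4.25.
g(0.5) = -1, g(1.75) = 10.25, g(3) = 34, g(4.25) = 70.25.
Sum = Δx · [g(0.5) + g(1.75) + g(3) + g(4.25)].
Sum = 141.875.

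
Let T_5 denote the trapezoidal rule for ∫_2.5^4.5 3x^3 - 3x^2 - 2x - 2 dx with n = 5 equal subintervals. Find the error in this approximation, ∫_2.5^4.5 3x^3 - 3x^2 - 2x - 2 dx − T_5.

Exact integral: ∫_2.5^4.5 f(x) dx = 184.75.
T_5 = 186.27.
Error = 184.75 − 186.27 = -1.52.

-1.52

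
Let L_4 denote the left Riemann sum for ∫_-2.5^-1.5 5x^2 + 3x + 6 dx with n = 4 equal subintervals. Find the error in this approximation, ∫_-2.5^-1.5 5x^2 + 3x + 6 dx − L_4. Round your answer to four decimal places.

-2.1771

Exact integral: ∫_-2.5^-1.5 f(x) dx ≈ 20.416667.
L_4 = 22.59375.
Error ≈ 20.416667 − 22.59375 ≈ -2.1771.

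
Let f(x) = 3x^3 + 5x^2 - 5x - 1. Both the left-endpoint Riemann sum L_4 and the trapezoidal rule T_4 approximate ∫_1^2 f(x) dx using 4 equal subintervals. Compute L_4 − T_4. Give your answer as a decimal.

-3.875

L_4 = 10.734375.
T_4 = 14.609375.
L_4 − T_4 = -3.875.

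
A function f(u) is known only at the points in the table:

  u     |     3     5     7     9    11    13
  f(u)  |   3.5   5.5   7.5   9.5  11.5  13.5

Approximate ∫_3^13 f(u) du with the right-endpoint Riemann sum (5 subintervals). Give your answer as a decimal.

95

Δu = 2.
Sum = 2·[5.5 + 7.5 + 9.5 + 11.5 + 13.5] = 95.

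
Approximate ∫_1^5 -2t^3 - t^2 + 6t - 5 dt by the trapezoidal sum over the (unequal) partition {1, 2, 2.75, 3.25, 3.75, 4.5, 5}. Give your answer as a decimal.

Subinterval widths: 1, 0.75, 0.5, 0.5, 0.75, 0.5.
f(1) = -2, f(2) = -13, f(2.75) = -37.65625, f(3.25) = -64.71875, f(3.75) = -102.03125, f(4.5) = -180.5, f(5) = -250.
On each subinterval the trapezoid contributes (Δt_i/2)·[f(t_{i-1}) + f(t_i)].
Sum = -307.3515625.

-307.3515625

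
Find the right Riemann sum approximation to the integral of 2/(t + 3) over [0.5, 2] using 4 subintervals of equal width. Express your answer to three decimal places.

Δt = (2 − 0.5)/4 = 0.375.
Right endpoints: 0.875, 1.25, 1.625, 2.
f(0.875) = 16/31, f(1.25) = 8/17, f(1.625) = 16/37, f(2) = 0.4.
Sum = Δt · [f(0.875) + f(1.25) + f(1.625) + f(2)].
Sum ≈ 0.682.

0.682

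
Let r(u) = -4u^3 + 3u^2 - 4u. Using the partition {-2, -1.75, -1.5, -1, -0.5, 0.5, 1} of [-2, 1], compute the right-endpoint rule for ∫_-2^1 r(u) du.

18.84375

Subinterval widths: 0.25, 0.25, 0.5, 0.5, 1, 0.5.
Right endpoints: -1.75, -1.5, -1, -0.5, 0.5, 1.
r(-1.75) = 37.625, r(-1.5) = 26.25, r(-1) = 11, r(-0.5) = 3.25, r(0.5) = -1.75, r(1) = -5.
Sum = Σ Δu_i · r(u_i).
Sum = 18.84375.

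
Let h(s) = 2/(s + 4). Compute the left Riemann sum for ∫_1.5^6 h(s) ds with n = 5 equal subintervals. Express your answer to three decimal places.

Δs = (6 − 1.5)/5 = 0.9.
Left endpoints: 1.5, 2.4, 3.3, 4.2, 5.1.
h(1.5) = 4/11, h(2.4) = 0.3125, h(3.3) = 20/73, h(4.2) = 10/41, h(5.1) = 20/91.
Sum = Δs · [h(1.5) + h(2.4) + h(3.3) + h(4.2) + h(5.1)].
Sum ≈ 1.272.

1.272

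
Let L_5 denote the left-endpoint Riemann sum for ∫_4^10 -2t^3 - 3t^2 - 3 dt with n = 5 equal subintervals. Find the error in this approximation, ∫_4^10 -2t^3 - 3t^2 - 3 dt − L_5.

-1209.6

Exact integral: ∫_4^10 f(t) dt = -5826.
L_5 = -4616.4.
Error = -5826 − (-4616.4) = -1209.6.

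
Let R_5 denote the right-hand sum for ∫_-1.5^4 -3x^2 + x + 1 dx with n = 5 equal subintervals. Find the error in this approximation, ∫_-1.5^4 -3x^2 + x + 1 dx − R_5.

Exact integral: ∫_-1.5^4 f(x) dx = -55.
R_5 = -77.99.
Error = -55 − (-77.99) = 22.99.

22.99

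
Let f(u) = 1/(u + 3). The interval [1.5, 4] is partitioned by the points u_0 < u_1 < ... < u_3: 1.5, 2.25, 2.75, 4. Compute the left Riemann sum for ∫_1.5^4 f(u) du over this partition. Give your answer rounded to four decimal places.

0.4793

Subinterval widths: 0.75, 0.5, 1.25.
Left endpoints: 1.5, 2.25, 2.75.
f(1.5) = 2/9, f(2.25) = 4/21, f(2.75) = 4/23.
Sum = Σ Δu_i · f(u_i).
Sum ≈ 0.4793.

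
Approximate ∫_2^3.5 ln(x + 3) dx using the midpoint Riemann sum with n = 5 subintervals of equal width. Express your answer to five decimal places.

Δx = (3.5 − 2)/5 = 0.3.
Midpoints: 2.15, 2.45, 2.75, 3.05, 3.35.
f(2.15) ≈ 1.63900, f(2.45) ≈ 1.69562, f(2.75) ≈ 1.74920, f(3.05) ≈ 1.80006, f(3.35) ≈ 1.84845.
Sum = Δx · [f(2.15) + f(2.45) + f(2.75) + f(3.05) + f(3.35)].
Sum ≈ 2.61970.

2.61970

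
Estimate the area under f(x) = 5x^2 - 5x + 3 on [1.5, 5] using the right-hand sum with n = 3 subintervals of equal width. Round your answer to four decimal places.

Δx = (5 − 1.5)/3 = 7/6.
Right endpoints: 8/3, 23/6, 5.
f(8/3) = 227/9, f(23/6) = 2063/36, f(5) = 103.
Sum = Δx · [f(8/3) + f(23/6) + f(5)].
Sum ≈ 216.4491.

216.4491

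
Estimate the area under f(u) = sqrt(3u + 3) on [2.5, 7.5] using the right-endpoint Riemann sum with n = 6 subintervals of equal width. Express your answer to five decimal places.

21.79873

Δu = (7.5 − 2.5)/6 = 5/6.
Right endpoints: 10/3, 25/6, 5, 35/6, 20/3, 7.5.
f(10/3) ≈ 3.60555, f(25/6) ≈ 3.93700, f(5) ≈ 4.24264, f(35/6) ≈ 4.52769, f(20/3) ≈ 4.79583, f(7.5) ≈ 5.04975.
Sum = Δu · [f(10/3) + f(25/6) + f(5) + ...].
Sum ≈ 21.79873.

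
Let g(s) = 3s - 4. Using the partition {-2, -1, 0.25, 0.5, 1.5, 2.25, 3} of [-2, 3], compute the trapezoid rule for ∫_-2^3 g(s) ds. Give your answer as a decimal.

-12.5

Subinterval widths: 1, 1.25, 0.25, 1, 0.75, 0.75.
g(-2) = -10, g(-1) = -7, g(0.25) = -3.25, g(0.5) = -2.5, g(1.5) = 0.5, g(2.25) = 2.75, g(3) = 5.
On each subinterval the trapezoid contributes (Δs_i/2)·[g(s_{i-1}) + g(s_i)].
Sum = -12.5.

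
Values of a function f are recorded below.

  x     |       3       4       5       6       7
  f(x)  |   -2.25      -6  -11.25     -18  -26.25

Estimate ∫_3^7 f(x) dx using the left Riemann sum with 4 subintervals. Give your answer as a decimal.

-37.5

Δx = 1.
Sum = 1·[(-2.25) + (-6) + (-11.25) + (-18)] = -37.5.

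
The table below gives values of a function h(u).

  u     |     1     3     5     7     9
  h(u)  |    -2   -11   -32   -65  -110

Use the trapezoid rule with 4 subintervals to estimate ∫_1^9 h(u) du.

-328

Δu = 2.
T_4 = (2/2)·[(-2) + 2·(-11) + 2·(-32) + 2·(-65) + (-110)] = -328.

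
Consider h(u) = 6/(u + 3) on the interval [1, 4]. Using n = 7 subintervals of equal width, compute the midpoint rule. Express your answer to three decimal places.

Δu = (4 − 1)/7 = 3/7.
Midpoints: 17/14, 23/14, 29/14, 2.5, 41/14, 47/14, 53/14.
h(17/14) = 84/59, h(23/14) = 84/65, h(29/14) = 84/71, h(2.5) = 12/11, h(41/14) = 84/83, h(47/14) = 84/89, h(53/14) = 84/95.
Sum = Δu · [h(17/14) + h(23/14) + h(29/14) + ...].
Sum ≈ 3.356.

3.356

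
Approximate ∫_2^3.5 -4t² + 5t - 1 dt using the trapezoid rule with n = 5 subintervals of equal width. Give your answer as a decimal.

-27.465

Δt = (3.5 − 2)/5 = 0.3.
f(2) = -7, f(2.3) = -10.66, f(2.6) = -15.04, f(2.9) = -20.14, f(3.2) = -25.96, f(3.5) = -32.5.
T_5 = (Δt/2)·[f(t_0) + 2f(t_1) + ... + 2f(t_{4}) + f(t_5)].
Sum = -27.465.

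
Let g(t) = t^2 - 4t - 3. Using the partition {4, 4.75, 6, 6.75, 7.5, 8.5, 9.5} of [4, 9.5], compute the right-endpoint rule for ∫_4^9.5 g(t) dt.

125.28125

Subinterval widths: 0.75, 1.25, 0.75, 0.75, 1, 1.
Right endpoints: 4.75, 6, 6.75, 7.5, 8.5, 9.5.
g(4.75) = 0.5625, g(6) = 9, g(6.75) = 15.5625, g(7.5) = 23.25, g(8.5) = 35.25, g(9.5) = 49.25.
Sum = Σ Δt_i · g(t_i).
Sum = 125.28125.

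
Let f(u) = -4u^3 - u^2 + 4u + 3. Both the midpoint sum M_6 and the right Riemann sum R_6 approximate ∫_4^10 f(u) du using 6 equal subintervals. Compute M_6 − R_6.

M_6 = -9827.5.
R_6 = -11857.
M_6 − R_6 = 2029.5.

2029.5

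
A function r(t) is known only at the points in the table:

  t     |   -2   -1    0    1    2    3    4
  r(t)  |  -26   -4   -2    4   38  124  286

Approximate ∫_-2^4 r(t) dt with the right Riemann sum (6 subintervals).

446

Δt = 1.
Sum = 1·[(-4) + (-2) + 4 + 38 + 124 + 286] = 446.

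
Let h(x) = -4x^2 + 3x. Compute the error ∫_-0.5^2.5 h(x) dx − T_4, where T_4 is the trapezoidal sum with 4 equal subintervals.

1.125

Exact integral: ∫_-0.5^2.5 h(x) dx = -12.
T_4 = -13.125.
Error = -12 − (-13.125) = 1.125.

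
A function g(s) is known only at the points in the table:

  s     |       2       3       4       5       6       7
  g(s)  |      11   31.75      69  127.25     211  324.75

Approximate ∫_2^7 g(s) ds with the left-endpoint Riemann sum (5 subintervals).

Δs = 1.
Sum = 1·[11 + 31.75 + 69 + 127.25 + 211] = 450.

450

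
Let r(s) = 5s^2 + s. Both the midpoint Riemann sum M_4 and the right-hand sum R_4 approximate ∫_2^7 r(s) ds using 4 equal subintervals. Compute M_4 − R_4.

M_4 = 577.578125.
R_4 = 731.09375.
M_4 − R_4 = -153.515625.

-153.515625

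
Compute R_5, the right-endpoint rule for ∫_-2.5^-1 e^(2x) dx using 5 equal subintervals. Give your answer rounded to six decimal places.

0.085506

Δx = (-1 − (-2.5))/5 = 0.3.
Right endpoints: -2.2, -1.9, -1.6, -1.3, -1.
f(-2.2) ≈ 0.012277, f(-1.9) ≈ 0.022371, f(-1.6) ≈ 0.040762, f(-1.3) ≈ 0.074274, f(-1) ≈ 0.135335.
Sum = Δx · [f(-2.2) + f(-1.9) + f(-1.6) + f(-1.3) + f(-1)].
Sum ≈ 0.085506.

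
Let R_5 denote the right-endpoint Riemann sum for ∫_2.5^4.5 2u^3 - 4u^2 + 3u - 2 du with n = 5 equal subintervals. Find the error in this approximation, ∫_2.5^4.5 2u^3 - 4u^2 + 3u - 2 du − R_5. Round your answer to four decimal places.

-21.1067

Exact integral: ∫_2.5^4.5 f(u) du ≈ 101.833333.
R_5 = 122.94.
Error ≈ 101.833333 − 122.94 ≈ -21.1067.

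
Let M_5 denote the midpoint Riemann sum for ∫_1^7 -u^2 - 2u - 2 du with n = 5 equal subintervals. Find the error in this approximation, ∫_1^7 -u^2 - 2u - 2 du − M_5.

-0.72

Exact integral: ∫_1^7 f(u) du = -174.
M_5 = -173.28.
Error = -174 − (-173.28) = -0.72.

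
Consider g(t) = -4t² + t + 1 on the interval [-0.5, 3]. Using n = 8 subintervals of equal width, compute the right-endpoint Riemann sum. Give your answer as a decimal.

Δt = (3 − (-0.5))/8 = 0.4375.
Right endpoints: -0.0625, 0.375, 0.8125, 1.25, 1.6875, 2.125, 2.5625, 3.
g(-0.0625) = 0.921875, g(0.375) = 0.8125, g(0.8125) = -0.828125, g(1.25) = -4, g(1.6875) = -8.703125, g(2.125) = -14.9375, g(2.5625) = -22.703125, g(3) = -32.
Sum = Δt · [g(-0.0625) + g(0.375) + g(0.8125) + ...].
Sum = -35.62890625.

-35.62890625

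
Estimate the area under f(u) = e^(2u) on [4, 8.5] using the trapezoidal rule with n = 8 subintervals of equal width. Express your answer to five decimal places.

Δu = (8.5 − 4)/8 = 0.5625.
f(4) ≈ 2980.95799, f(4.5625) ≈ 9181.99702, f(5.125) ≈ 28282.54192, f(5.6875) ≈ 87116.36215, f(6.25) ≈ 268337.28652, f(6.8125) ≈ 826537.03113, f(7.375) ≈ 2545913.28956, f(7.9375) ≈ 7841965.01037, f(8.5) ≈ 24154952.75358.
T_8 = (Δu/2)·[f(u_0) + 2f(u_1) + ... + 2f(u_{7}) + f(u_8)].
Sum ≈ 13323543.96063.

13323543.96063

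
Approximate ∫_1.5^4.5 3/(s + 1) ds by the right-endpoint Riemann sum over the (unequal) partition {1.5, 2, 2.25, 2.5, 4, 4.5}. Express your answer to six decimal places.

2.117782

Subinterval widths: 0.5, 0.25, 0.25, 1.5, 0.5.
Right endpoints: 2, 2.25, 2.5, 4, 4.5.
f(2) = 1, f(2.25) = 12/13, f(2.5) = 6/7, f(4) = 0.6, f(4.5) = 6/11.
Sum = Σ Δs_i · f(s_i).
Sum ≈ 2.117782.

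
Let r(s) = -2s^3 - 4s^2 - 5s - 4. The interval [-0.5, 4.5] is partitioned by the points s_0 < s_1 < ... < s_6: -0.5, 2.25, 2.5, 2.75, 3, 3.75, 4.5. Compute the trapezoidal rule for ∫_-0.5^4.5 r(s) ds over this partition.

Subinterval widths: 2.75, 0.25, 0.25, 0.25, 0.75, 0.75.
r(-0.5) = -2.25, r(2.25) = -58.28125, r(2.5) = -72.75, r(2.75) = -89.59375, r(3) = -109, r(3.75) = -184.46875, r(4.5) = -289.75.
On each subinterval the trapezoid contributes (Δs_i/2)·[r(s_{i-1}) + r(s_i)].
Sum = -432.609375.

-432.609375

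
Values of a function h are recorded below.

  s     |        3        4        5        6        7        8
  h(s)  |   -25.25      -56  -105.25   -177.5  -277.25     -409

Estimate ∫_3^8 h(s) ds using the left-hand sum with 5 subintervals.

-641.25

Δs = 1.
Sum = 1·[(-25.25) + (-56) + (-105.25) + (-177.5) + (-277.25)] = -641.25.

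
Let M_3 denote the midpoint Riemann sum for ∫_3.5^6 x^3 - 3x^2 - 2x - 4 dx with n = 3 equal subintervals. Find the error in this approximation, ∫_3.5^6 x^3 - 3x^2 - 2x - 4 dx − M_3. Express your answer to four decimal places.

Exact integral: ∫_3.5^6 f(x) dx = 79.609375.
M_3 ≈ 77.981771.
Error ≈ 79.609375 − 77.981771 ≈ 1.6276.

1.6276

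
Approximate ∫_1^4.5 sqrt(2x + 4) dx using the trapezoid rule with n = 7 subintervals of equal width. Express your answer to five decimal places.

10.72235

Δx = (4.5 − 1)/7 = 0.5.
f(1) ≈ 2.44949, f(1.5) ≈ 2.64575, f(2) ≈ 2.82843, f(2.5) ≈ 3.00000, f(3) ≈ 3.16228, f(3.5) ≈ 3.31662, f(4) ≈ 3.46410, f(4.5) ≈ 3.60555.
T_7 = (Δx/2)·[f(x_0) + 2f(x_1) + ... + 2f(x_{6}) + f(x_7)].
Sum ≈ 10.72235.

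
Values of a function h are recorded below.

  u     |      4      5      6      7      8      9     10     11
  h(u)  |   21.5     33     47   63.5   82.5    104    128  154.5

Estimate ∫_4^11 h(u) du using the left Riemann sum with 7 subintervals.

479.5

Δu = 1.
Sum = 1·[21.5 + 33 + 47 + 63.5 + 82.5 + 104 + 128] = 479.5.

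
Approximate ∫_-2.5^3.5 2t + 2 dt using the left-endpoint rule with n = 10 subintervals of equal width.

14.4

Δt = (3.5 − (-2.5))/10 = 0.6.
Left endpoints: -2.5, -1.9, -1.3, -0.7, -0.1, 0.5, 1.1, 1.7, 2.3, 2.9.
f(-2.5) = -3, f(-1.9) = -1.8, f(-1.3) = -0.6, f(-0.7) = 0.6, f(-0.1) = 1.8, f(0.5) = 3, f(1.1) = 4.2, f(1.7) = 5.4, f(2.3) = 6.6, f(2.9) = 7.8.
Sum = Δt · [f(-2.5) + f(-1.9) + f(-1.3) + ...].
Sum = 14.4.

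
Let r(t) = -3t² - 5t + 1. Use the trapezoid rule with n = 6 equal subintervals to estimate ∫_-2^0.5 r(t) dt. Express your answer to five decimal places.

3.53299

Δt = (0.5 − (-2))/6 = 5/12.
r(-2) = -1, r(-19/12) = 67/48, r(-7/6) = 2.75, r(-0.75) = 3.0625, r(-1/3) = 7/3, r(1/12) = 0.5625, r(0.5) = -2.25.
T_6 = (Δt/2)·[r(t_0) + 2r(t_1) + ... + 2r(t_{5}) + r(t_6)].
Sum ≈ 3.53299.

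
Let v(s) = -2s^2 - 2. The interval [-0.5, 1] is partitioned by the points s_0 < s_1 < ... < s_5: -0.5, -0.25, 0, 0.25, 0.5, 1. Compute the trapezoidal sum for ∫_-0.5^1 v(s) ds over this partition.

-3.8125

Subinterval widths: 0.25, 0.25, 0.25, 0.25, 0.5.
v(-0.5) = -2.5, v(-0.25) = -2.125, v(0) = -2, v(0.25) = -2.125, v(0.5) = -2.5, v(1) = -4.
On each subinterval the trapezoid contributes (Δs_i/2)·[v(s_{i-1}) + v(s_i)].
Sum = -3.8125.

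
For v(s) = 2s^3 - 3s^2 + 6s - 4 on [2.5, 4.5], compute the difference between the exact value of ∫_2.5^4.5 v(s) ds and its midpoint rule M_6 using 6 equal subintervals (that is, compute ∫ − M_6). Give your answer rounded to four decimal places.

0.3333

Exact integral: ∫_2.5^4.5 v(s) ds = 144.
M_6 ≈ 143.666667.
Error ≈ 144 − 143.666667 ≈ 0.3333.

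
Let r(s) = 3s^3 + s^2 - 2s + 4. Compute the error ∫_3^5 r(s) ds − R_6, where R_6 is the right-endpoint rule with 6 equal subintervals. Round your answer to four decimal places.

-52.3704

Exact integral: ∫_3^5 r(s) ds ≈ 432.666667.
R_6 ≈ 485.037037.
Error ≈ 432.666667 − 485.037037 ≈ -52.3704.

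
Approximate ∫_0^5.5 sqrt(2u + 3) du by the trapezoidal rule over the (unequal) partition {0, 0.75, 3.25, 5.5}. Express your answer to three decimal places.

Subinterval widths: 0.75, 2.5, 2.25.
f(0) ≈ 1.732, f(0.75) ≈ 2.121, f(3.25) ≈ 3.082, f(5.5) ≈ 3.742.
On each subinterval the trapezoid contributes (Δu_i/2)·[f(u_{i-1}) + f(u_i)].
Sum ≈ 15.626.

15.626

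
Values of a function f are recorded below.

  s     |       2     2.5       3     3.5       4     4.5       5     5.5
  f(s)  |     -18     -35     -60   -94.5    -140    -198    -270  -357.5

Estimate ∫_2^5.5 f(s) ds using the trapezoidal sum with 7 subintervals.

Δs = 0.5.
T_7 = (0.5/2)·[(-18) + 2·(-35) + 2·(-60) + 2·(-94.5) + 2·(-140) + 2·(-198) + 2·(-270) + (-357.5)] = -492.625.

-492.625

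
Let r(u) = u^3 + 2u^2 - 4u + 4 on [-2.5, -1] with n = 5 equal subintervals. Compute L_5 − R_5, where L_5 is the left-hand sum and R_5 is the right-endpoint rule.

L_5 = 16.9425.
R_5 = 16.38.
L_5 − R_5 = 0.5625.

0.5625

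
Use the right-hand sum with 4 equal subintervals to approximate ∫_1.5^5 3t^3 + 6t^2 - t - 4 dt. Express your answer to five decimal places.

Δt = (5 − 1.5)/4 = 0.875.
Right endpoints: 2.375, 3.25, 4.125, 5.
f(2.375) = 34641/512, f(3.25) = 159.109375, f(4.125) = 155923/512, f(5) = 516.
Sum = Δt · [f(2.375) + f(3.25) + f(4.125) + f(5)].
Sum ≈ 916.39160.

916.39160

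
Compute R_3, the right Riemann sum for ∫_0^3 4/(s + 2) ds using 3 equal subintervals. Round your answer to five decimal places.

3.13333

Δs = (3 − 0)/3 = 1.
Right endpoints: 1, 2, 3.
f(1) = 4/3, f(2) = 1, f(3) = 0.8.
Sum = Δs · [f(1) + f(2) + f(3)].
Sum ≈ 3.13333.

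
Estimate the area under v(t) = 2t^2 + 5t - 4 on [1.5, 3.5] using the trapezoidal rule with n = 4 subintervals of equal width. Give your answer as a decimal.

Δt = (3.5 − 1.5)/4 = 0.5.
v(1.5) = 8, v(2) = 14, v(2.5) = 21, v(3) = 29, v(3.5) = 38.
T_4 = (Δt/2)·[v(t_0) + 2v(t_1) + 2v(t_2) + 2v(t_3) + v(t_4)].
Sum = 43.5.

43.5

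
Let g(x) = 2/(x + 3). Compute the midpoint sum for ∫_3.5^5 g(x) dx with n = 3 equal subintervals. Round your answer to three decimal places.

Δx = (5 − 3.5)/3 = 0.5.
Midpoints: 3.75, 4.25, 4.75.
g(3.75) = 8/27, g(4.25) = 8/29, g(4.75) = 8/31.
Sum = Δx · [g(3.75) + g(4.25) + g(4.75)].
Sum ≈ 0.415.

0.415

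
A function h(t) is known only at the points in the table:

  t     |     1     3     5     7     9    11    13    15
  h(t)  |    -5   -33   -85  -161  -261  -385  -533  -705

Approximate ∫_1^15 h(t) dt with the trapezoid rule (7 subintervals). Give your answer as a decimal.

Δt = 2.
T_7 = (2/2)·[(-5) + 2·(-33) + 2·(-85) + 2·(-161) + 2·(-261) + 2·(-385) + 2·(-533) + (-705)] = -3626.

-3626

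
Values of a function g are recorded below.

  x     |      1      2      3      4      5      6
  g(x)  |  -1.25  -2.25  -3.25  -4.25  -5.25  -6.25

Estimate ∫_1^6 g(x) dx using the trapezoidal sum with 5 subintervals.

Δx = 1.
T_5 = (1/2)·[(-1.25) + 2·(-2.25) + 2·(-3.25) + 2·(-4.25) + 2·(-5.25) + (-6.25)] = -18.75.

-18.75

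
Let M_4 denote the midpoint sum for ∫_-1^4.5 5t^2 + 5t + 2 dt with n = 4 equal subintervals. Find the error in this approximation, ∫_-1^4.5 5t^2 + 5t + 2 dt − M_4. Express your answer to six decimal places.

Exact integral: ∫_-1^4.5 f(t) dt ≈ 212.66666667.
M_4 ≈ 208.33398438.
Error ≈ 212.66666667 − 208.33398438 ≈ 4.332682.

4.332682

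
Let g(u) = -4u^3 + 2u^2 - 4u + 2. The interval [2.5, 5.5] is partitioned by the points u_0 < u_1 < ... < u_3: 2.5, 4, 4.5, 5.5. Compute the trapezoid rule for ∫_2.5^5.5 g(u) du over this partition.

-849

Subinterval widths: 1.5, 0.5, 1.
g(2.5) = -58, g(4) = -238, g(4.5) = -340, g(5.5) = -625.
On each subinterval the trapezoid contributes (Δu_i/2)·[g(u_{i-1}) + g(u_i)].
Sum = -849.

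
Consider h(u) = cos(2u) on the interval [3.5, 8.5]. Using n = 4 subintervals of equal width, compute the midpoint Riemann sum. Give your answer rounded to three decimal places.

Δu = (8.5 − 3.5)/4 = 1.25.
Midpoints: 4.125, 5.375, 6.625, 7.875.
h(4.125) ≈ -0.386, h(5.375) ≈ -0.243, h(6.625) ≈ 0.775, h(7.875) ≈ -0.999.
Sum = Δu · [h(4.125) + h(5.375) + h(6.625) + h(7.875)].
Sum ≈ -1.066.

-1.066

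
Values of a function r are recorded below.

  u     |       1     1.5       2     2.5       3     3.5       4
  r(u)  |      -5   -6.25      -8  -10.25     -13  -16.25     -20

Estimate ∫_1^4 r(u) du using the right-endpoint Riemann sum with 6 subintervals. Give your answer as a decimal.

-36.875

Δu = 0.5.
Sum = 0.5·[(-6.25) + (-8) + (-10.25) + (-13) + (-16.25) + (-20)] = -36.875.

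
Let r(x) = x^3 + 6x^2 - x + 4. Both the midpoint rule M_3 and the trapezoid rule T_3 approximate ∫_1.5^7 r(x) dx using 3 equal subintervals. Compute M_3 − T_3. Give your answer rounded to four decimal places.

M_3 ≈ 1247.974826.
T_3 ≈ 1334.628472.
M_3 − T_3 ≈ -86.6536.

-86.6536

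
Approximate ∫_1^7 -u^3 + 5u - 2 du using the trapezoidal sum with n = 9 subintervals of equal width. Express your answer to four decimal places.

Δu = (7 − 1)/9 = 2/3.
f(1) = 2, f(5/3) = 46/27, f(7/3) = -82/27, f(3) = -14, f(11/3) = -890/27, f(13/3) = -1666/27, f(5) = -102, f(17/3) = -4202/27, f(19/3) = -6058/27, f(7) = -310.
T_9 = (Δu/2)·[f(u_0) + 2f(u_1) + ... + 2f(u_{8}) + f(u_9)].
Sum ≈ -497.3333.

-497.3333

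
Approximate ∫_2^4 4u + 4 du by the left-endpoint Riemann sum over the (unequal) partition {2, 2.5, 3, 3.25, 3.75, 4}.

30.25

Subinterval widths: 0.5, 0.5, 0.25, 0.5, 0.25.
Left endpoints: 2, 2.5, 3, 3.25, 3.75.
f(2) = 12, f(2.5) = 14, f(3) = 16, f(3.25) = 17, f(3.75) = 19.
Sum = Σ Δu_i · f(u_i).
Sum = 30.25.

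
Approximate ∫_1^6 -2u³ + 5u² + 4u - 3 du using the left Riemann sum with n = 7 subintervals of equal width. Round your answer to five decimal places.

Δu = (6 − 1)/7 = 5/7.
Left endpoints: 1, 12/7, 17/7, 22/7, 27/7, 32/7, 37/7.
f(1) = 4, f(12/7) = 2907/343, f(17/7) = 2592/343, f(22/7) = -1073/343, f(27/7) = -9588/343, f(32/7) = -24453/343, f(37/7) = -47168/343.
Sum = Δu · [f(1) + f(12/7) + f(17/7) + ...].
Sum ≈ -157.04082.

-157.04082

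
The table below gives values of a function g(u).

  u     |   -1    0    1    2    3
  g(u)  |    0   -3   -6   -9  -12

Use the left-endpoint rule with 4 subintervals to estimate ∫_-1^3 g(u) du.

Δu = 1.
Sum = 1·[0 + (-3) + (-6) + (-9)] = -18.

-18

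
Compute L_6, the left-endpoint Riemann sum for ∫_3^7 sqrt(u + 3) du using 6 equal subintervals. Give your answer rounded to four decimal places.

Δu = (7 − 3)/6 = 2/3.
Left endpoints: 3, 11/3, 13/3, 5, 17/3, 19/3.
f(3) ≈ 2.4495, f(11/3) ≈ 2.5820, f(13/3) ≈ 2.7080, f(5) ≈ 2.8284, f(17/3) ≈ 2.9439, f(19/3) ≈ 3.0551.
Sum = Δu · [f(3) + f(11/3) + f(13/3) + ...].
Sum ≈ 11.0446.

11.0446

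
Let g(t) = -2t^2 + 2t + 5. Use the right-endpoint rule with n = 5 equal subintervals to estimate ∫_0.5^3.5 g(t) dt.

Δt = (3.5 − 0.5)/5 = 0.6.
Right endpoints: 1.1, 1.7, 2.3, 2.9, 3.5.
g(1.1) = 4.78, g(1.7) = 2.62, g(2.3) = -0.98, g(2.9) = -6.02, g(3.5) = -12.5.
Sum = Δt · [g(1.1) + g(1.7) + g(2.3) + g(2.9) + g(3.5)].
Sum = -7.26.

-7.26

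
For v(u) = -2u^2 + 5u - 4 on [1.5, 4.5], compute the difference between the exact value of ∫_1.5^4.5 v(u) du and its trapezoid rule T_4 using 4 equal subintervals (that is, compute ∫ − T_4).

0.5625

Exact integral: ∫_1.5^4.5 v(u) du = -25.5.
T_4 = -26.0625.
Error = -25.5 − (-26.0625) = 0.5625.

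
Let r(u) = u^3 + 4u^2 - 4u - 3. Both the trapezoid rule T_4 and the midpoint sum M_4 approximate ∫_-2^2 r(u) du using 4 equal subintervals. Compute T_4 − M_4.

4

T_4 = 12.
M_4 = 8.
T_4 − M_4 = 4.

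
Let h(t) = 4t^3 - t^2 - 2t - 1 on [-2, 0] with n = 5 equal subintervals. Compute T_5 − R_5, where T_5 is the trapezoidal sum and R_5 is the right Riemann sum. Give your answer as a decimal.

-6.4

T_5 = -17.36.
R_5 = -10.96.
T_5 − R_5 = -6.4.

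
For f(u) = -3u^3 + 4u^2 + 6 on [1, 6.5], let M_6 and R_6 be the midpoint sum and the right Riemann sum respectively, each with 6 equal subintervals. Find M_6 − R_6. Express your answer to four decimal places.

M_6 ≈ -928.756004.
R_6 ≈ -1263.737992.
M_6 − R_6 ≈ 334.9820.

334.9820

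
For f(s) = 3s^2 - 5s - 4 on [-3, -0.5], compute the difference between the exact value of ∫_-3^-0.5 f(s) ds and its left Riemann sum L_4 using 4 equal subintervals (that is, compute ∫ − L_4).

-12.59765625

Exact integral: ∫_-3^-0.5 f(s) ds = 38.75.
L_4 = 51.34765625.
Error = 38.75 − 51.34765625 = -12.59765625.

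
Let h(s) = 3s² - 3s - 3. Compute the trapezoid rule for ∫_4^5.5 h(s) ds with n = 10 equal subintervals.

76.516875

Δs = (5.5 − 4)/10 = 0.15.
h(4) = 33, h(4.15) = 36.2175, h(4.3) = 39.57, h(4.45) = 43.0575, h(4.6) = 46.68, h(4.75) = 50.4375, h(4.9) = 54.33, h(5.05) = 58.3575, h(5.2) = 62.52, h(5.35) = 66.8175, h(5.5) = 71.25.
T_10 = (Δs/2)·[h(s_0) + 2h(s_1) + ... + 2h(s_{9}) + h(s_10)].
Sum = 76.516875.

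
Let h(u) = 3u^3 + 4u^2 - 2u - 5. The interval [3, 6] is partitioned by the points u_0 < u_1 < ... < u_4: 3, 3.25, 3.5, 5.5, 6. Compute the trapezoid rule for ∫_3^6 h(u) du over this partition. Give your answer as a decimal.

1181.91796875

Subinterval widths: 0.25, 0.25, 2, 0.5.
h(3) = 106, h(3.25) = 133.734375, h(3.5) = 165.625, h(5.5) = 604.125, h(6) = 775.
On each subinterval the trapezoid contributes (Δu_i/2)·[h(u_{i-1}) + h(u_i)].
Sum = 1181.91796875.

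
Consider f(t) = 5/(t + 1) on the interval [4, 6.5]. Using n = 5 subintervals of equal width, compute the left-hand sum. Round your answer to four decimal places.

Δt = (6.5 − 4)/5 = 0.5.
Left endpoints: 4, 4.5, 5, 5.5, 6.
f(4) = 1, f(4.5) = 10/11, f(5) = 5/6, f(5.5) = 10/13, f(6) = 5/7.
Sum = Δt · [f(4) + f(4.5) + f(5) + f(5.5) + f(6)].
Sum ≈ 2.1130.

2.1130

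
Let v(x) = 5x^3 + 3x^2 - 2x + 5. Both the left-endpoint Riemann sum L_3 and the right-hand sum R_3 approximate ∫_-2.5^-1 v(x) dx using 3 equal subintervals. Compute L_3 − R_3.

-27.1875

L_3 = -35.25.
R_3 = -8.0625.
L_3 − R_3 = -27.1875.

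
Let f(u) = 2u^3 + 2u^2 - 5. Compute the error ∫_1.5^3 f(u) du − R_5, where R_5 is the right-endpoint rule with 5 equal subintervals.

Exact integral: ∫_1.5^3 f(u) du = 46.21875.
R_5 = 55.68.
Error = 46.21875 − 55.68 = -9.46125.

-9.46125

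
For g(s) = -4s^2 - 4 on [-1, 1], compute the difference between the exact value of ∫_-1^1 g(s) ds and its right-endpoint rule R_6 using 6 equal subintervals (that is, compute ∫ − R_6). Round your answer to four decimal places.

0.1481

Exact integral: ∫_-1^1 g(s) ds ≈ -10.666667.
R_6 ≈ -10.814815.
Error ≈ -10.666667 − (-10.814815) ≈ 0.1481.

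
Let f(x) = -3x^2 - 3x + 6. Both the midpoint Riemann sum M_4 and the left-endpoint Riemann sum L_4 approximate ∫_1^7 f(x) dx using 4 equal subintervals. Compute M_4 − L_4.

M_4 = -374.625.
L_4 = -263.25.
M_4 − L_4 = -111.375.

-111.375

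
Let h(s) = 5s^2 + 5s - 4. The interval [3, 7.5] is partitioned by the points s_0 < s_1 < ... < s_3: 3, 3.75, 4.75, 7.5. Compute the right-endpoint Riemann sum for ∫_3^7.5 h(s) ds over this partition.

1061.921875

Subinterval widths: 0.75, 1, 2.75.
Right endpoints: 3.75, 4.75, 7.5.
h(3.75) = 85.0625, h(4.75) = 132.5625, h(7.5) = 314.75.
Sum = Σ Δs_i · h(s_i).
Sum = 1061.921875.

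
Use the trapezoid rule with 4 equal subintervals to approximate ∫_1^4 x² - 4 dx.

Δx = (4 − 1)/4 = 0.75.
f(1) = -3, f(1.75) = -0.9375, f(2.5) = 2.25, f(3.25) = 6.5625, f(4) = 12.
T_4 = (Δx/2)·[f(x_0) + 2f(x_1) + 2f(x_2) + 2f(x_3) + f(x_4)].
Sum = 9.28125.

9.28125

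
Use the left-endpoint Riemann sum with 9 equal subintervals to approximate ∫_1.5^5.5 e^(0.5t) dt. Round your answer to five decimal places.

24.15680

Δt = (5.5 − 1.5)/9 = 4/9.
Left endpoints: 1.5, 35/18, 43/18, 17/6, 59/18, 67/18, 25/6, 83/18, 91/18.
f(1.5) ≈ 2.11700, f(35/18) ≈ 2.64381, f(43/18) ≈ 3.30172, f(17/6) ≈ 4.12335, f(59/18) ≈ 5.14944, f(67/18) ≈ 6.43088, f(25/6) ≈ 8.03119, f(83/18) ≈ 10.02975, f(91/18) ≈ 12.52564.
Sum = Δt · [f(1.5) + f(35/18) + f(43/18) + ...].
Sum ≈ 24.15680.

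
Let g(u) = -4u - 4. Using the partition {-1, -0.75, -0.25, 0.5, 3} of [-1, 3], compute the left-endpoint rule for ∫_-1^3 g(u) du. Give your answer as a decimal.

Subinterval widths: 0.25, 0.5, 0.75, 2.5.
Left endpoints: -1, -0.75, -0.25, 0.5.
g(-1) = 0, g(-0.75) = -1, g(-0.25) = -3, g(0.5) = -6.
Sum = Σ Δu_i · g(u_i).
Sum = -17.75.

-17.75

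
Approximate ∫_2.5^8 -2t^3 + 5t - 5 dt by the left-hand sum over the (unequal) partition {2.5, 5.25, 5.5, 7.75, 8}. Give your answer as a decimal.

-1054.71875

Subinterval widths: 2.75, 0.25, 2.25, 0.25.
Left endpoints: 2.5, 5.25, 5.5, 7.75.
f(2.5) = -23.75, f(5.25) = -268.15625, f(5.5) = -310.25, f(7.75) = -897.21875.
Sum = Σ Δt_i · f(t_i).
Sum = -1054.71875.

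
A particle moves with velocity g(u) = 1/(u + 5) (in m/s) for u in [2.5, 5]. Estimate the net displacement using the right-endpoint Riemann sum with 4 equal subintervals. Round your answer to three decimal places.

Δu = (5 − 2.5)/4 = 0.625.
Right endpoints: 3.125, 3.75, 4.375, 5.
g(3.125) = 8/65, g(3.75) = 4/35, g(4.375) = 8/75, g(5) = 0.1.
Sum = Δu · [g(3.125) + g(3.75) + g(4.375) + g(5)].
Sum ≈ 0.278.

0.278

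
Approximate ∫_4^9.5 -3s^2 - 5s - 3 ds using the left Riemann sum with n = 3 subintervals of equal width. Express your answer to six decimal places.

Δs = (9.5 − 4)/3 = 11/6.
Left endpoints: 4, 35/6, 23/3.
f(4) = -71, f(35/6) = -134.25, f(23/3) = -653/3.
Sum = Δs · [f(4) + f(35/6) + f(23/3)].
Sum ≈ -775.347222.

-775.347222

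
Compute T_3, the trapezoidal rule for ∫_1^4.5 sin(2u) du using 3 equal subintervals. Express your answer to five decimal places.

0.12349

Δu = (4.5 − 1)/3 = 7/6.
f(1) ≈ 0.90930, f(13/6) ≈ -0.92901, f(10/3) ≈ 0.37415, f(4.5) ≈ 0.41212.
T_3 = (Δu/2)·[f(u_0) + 2f(u_1) + 2f(u_2) + f(u_3)].
Sum ≈ 0.12349.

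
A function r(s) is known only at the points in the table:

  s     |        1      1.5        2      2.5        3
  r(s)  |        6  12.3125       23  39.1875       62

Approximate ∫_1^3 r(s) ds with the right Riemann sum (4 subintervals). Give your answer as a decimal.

Δs = 0.5.
Sum = 0.5·[12.3125 + 23 + 39.1875 + 62] = 68.25.

68.25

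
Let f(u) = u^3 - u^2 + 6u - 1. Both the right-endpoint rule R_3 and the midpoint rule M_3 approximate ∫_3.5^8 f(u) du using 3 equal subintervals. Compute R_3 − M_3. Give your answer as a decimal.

R_3 = 1341.5625.
M_3 = 967.1484375.
R_3 − M_3 = 374.4140625.

374.4140625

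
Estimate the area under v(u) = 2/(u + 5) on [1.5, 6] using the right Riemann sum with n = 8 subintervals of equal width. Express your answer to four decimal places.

1.0176

Δu = (6 − 1.5)/8 = 0.5625.
Right endpoints: 2.0625, 2.625, 3.1875, 3.75, 4.3125, 4.875, 5.4375, 6.
v(2.0625) = 32/113, v(2.625) = 16/61, v(3.1875) = 32/131, v(3.75) = 8/35, v(4.3125) = 32/149, v(4.875) = 16/79, v(5.4375) = 32/167, v(6) = 2/11.
Sum = Δu · [v(2.0625) + v(2.625) + v(3.1875) + ...].
Sum ≈ 1.0176.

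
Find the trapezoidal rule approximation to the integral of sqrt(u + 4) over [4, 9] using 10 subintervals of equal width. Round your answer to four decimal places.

Δu = (9 − 4)/10 = 0.5.
f(4) ≈ 2.8284, f(4.5) ≈ 2.9155, f(5) ≈ 3.0000, f(5.5) ≈ 3.0822, f(6) ≈ 3.1623, f(6.5) ≈ 3.2404, f(7) ≈ 3.3166, f(7.5) ≈ 3.3912, f(8) ≈ 3.4641, f(8.5) ≈ 3.5355, f(9) ≈ 3.6056.
T_10 = (Δu/2)·[f(u_0) + 2f(u_1) + ... + 2f(u_{9}) + f(u_10)].
Sum ≈ 16.1624.

16.1624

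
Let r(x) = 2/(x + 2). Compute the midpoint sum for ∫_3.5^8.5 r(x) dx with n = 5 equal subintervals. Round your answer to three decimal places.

Δx = (8.5 − 3.5)/5 = 1.
Midpoints: 4, 5, 6, 7, 8.
r(4) = 1/3, r(5) = 2/7, r(6) = 0.25, r(7) = 2/9, r(8) = 0.2.
Sum = Δx · [r(4) + r(5) + r(6) + r(7) + r(8)].
Sum ≈ 1.291.

1.291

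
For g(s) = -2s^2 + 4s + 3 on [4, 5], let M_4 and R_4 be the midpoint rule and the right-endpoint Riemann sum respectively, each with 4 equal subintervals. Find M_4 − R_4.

M_4 = -19.65625.
R_4 = -21.4375.
M_4 − R_4 = 1.78125.

1.78125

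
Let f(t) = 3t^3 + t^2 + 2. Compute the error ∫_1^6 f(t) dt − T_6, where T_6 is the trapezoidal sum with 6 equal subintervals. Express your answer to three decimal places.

Exact integral: ∫_1^6 f(t) dt ≈ 1052.91667.
T_6 ≈ 1071.72454.
Error ≈ 1052.91667 − 1071.72454 ≈ -18.808.

-18.808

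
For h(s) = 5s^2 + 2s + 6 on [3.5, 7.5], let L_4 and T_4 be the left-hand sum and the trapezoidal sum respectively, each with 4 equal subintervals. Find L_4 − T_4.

-114

L_4 = 589.
T_4 = 703.
L_4 − T_4 = -114.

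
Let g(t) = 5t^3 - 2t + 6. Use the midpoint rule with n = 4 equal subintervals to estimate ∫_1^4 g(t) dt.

316.4765625

Δt = (4 − 1)/4 = 0.75.
Midpoints: 1.375, 2.125, 2.875, 3.625.
g(1.375) = 8319/512, g(2.125) = 25461/512, g(2.875) = 60963/512, g(3.625) = 121305/512.
Sum = Δt · [g(1.375) + g(2.125) + g(2.875) + g(3.625)].
Sum = 316.4765625.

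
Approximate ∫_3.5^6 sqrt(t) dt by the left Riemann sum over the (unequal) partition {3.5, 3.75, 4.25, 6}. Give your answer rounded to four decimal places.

Subinterval widths: 0.25, 0.5, 1.75.
Left endpoints: 3.5, 3.75, 4.25.
f(3.5) ≈ 1.8708, f(3.75) ≈ 1.9365, f(4.25) ≈ 2.0616.
Sum = Σ Δt_i · f(t_i).
Sum ≈ 5.0437.

5.0437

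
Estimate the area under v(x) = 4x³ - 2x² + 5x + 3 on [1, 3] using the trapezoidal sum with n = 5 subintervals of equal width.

89.84

Δx = (3 − 1)/5 = 0.4.
v(1) = 10, v(1.4) = 17.056, v(1.8) = 28.848, v(2.2) = 46.912, v(2.6) = 72.784, v(3) = 108.
T_5 = (Δx/2)·[v(x_0) + 2v(x_1) + ... + 2v(x_{4}) + v(x_5)].
Sum = 89.84.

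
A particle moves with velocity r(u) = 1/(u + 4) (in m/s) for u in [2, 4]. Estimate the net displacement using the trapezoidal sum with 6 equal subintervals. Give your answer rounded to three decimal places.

0.288

Δu = (4 − 2)/6 = 1/3.
r(2) = 1/6, r(7/3) = 3/19, r(8/3) = 0.15, r(3) = 1/7, r(10/3) = 3/22, r(11/3) = 3/23, r(4) = 0.125.
T_6 = (Δu/2)·[r(u_0) + 2r(u_1) + ... + 2r(u_{5}) + r(u_6)].
Sum ≈ 0.288.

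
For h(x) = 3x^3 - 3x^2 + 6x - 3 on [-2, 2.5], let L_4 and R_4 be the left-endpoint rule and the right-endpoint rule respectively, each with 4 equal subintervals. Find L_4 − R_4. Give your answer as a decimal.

-102.515625

L_4 ≈ -65.0478516.
R_4 ≈ 37.4677734.
L_4 − R_4 = -102.515625.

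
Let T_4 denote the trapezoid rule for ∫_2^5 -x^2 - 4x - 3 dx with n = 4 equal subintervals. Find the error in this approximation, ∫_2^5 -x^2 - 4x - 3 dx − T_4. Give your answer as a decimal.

Exact integral: ∫_2^5 f(x) dx = -90.
T_4 = -90.28125.
Error = -90 − (-90.28125) = 0.28125.

0.28125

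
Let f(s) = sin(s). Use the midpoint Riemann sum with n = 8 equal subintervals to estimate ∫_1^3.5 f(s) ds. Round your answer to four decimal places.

1.4828

Δs = (3.5 − 1)/8 = 0.3125.
Midpoints: 1.15625, 1.46875, 1.78125, 2.09375, 2.40625, 2.71875, 3.03125, 3.34375.
f(1.15625) ≈ 0.9153, f(1.46875) ≈ 0.9948, f(1.78125) ≈ 0.9779, f(2.09375) ≈ 0.8663, f(2.40625) ≈ 0.6708, f(2.71875) ≈ 0.4104, f(3.03125) ≈ 0.1101, f(3.34375) ≈ -0.2008.
Sum = Δs · [f(1.15625) + f(1.46875) + f(1.78125) + ...].
Sum ≈ 1.4828.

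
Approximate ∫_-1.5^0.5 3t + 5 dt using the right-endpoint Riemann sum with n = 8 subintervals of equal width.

Δt = (0.5 − (-1.5))/8 = 0.25.
Right endpoints: -1.25, -1, -0.75, -0.5, -0.25, 0, 0.25, 0.5.
f(-1.25) = 1.25, f(-1) = 2, f(-0.75) = 2.75, f(-0.5) = 3.5, f(-0.25) = 4.25, f(0) = 5, f(0.25) = 5.75, f(0.5) = 6.5.
Sum = Δt · [f(-1.25) + f(-1) + f(-0.75) + ...].
Sum = 7.75.

7.75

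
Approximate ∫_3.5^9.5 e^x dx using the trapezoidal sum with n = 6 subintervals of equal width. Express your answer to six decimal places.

14419.083092

Δx = (9.5 − 3.5)/6 = 1.
f(3.5) ≈ 33.115452, f(4.5) ≈ 90.017131, f(5.5) ≈ 244.691932, f(6.5) ≈ 665.141633, f(7.5) ≈ 1808.042414, f(8.5) ≈ 4914.768840, f(9.5) ≈ 13359.726830.
T_6 = (Δx/2)·[f(x_0) + 2f(x_1) + ... + 2f(x_{5}) + f(x_6)].
Sum ≈ 14419.083092.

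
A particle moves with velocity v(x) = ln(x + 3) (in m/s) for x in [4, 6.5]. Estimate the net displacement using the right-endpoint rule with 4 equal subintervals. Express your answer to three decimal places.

Δx = (6.5 − 4)/4 = 0.625.
Right endpoints: 4.625, 5.25, 5.875, 6.5.
v(4.625) ≈ 2.031, v(5.25) ≈ 2.110, v(5.875) ≈ 2.183, v(6.5) ≈ 2.251.
Sum = Δx · [v(4.625) + v(5.25) + v(5.875) + v(6.5)].
Sum ≈ 5.360.

5.360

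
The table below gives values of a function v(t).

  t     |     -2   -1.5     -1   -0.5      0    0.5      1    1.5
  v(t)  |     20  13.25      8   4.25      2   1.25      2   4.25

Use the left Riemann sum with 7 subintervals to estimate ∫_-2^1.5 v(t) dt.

25.375

Δt = 0.5.
Sum = 0.5·[20 + 13.25 + 8 + 4.25 + 2 + 1.25 + 2] = 25.375.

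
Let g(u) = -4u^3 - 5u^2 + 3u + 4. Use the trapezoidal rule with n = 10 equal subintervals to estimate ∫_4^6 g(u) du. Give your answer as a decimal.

-1256.2

Δu = (6 − 4)/10 = 0.2.
g(4) = -320, g(4.2) = -367.952, g(4.4) = -420.336, g(4.6) = -477.344, g(4.8) = -539.168, g(5) = -606, g(5.2) = -678.032, g(5.4) = -755.456, g(5.6) = -838.464, g(5.8) = -927.248, g(6) = -1022.
T_10 = (Δu/2)·[g(u_0) + 2g(u_1) + ... + 2g(u_{9}) + g(u_10)].
Sum = -1256.2.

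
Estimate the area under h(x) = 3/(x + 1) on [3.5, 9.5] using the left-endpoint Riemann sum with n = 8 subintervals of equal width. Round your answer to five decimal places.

Δx = (9.5 − 3.5)/8 = 0.75.
Left endpoints: 3.5, 4.25, 5, 5.75, 6.5, 7.25, 8, 8.75.
h(3.5) = 2/3, h(4.25) = 4/7, h(5) = 0.5, h(5.75) = 4/9, h(6.5) = 0.4, h(7.25) = 4/11, h(8) = 1/3, h(8.75) = 4/13.
Sum = Δx · [h(3.5) + h(4.25) + h(5) + ...].
Sum ≈ 2.69040.

2.69040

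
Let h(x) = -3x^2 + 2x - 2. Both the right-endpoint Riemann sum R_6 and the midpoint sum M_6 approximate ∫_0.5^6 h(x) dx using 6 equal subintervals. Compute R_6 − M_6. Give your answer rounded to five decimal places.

R_6 ≈ -237.5503472.
M_6 ≈ -189.9696181.
R_6 − M_6 ≈ -47.58073.

-47.58073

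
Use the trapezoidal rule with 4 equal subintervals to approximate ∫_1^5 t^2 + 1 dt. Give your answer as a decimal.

46

Δt = (5 − 1)/4 = 1.
f(1) = 2, f(2) = 5, f(3) = 10, f(4) = 17, f(5) = 26.
T_4 = (Δt/2)·[f(t_0) + 2f(t_1) + 2f(t_2) + 2f(t_3) + f(t_4)].
Sum = 46.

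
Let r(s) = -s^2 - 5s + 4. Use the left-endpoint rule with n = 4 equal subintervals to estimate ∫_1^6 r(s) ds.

-102.96875

Δs = (6 − 1)/4 = 1.25.
Left endpoints: 1, 2.25, 3.5, 4.75.
r(1) = -2, r(2.25) = -12.3125, r(3.5) = -25.75, r(4.75) = -42.3125.
Sum = Δs · [r(1) + r(2.25) + r(3.5) + r(4.75)].
Sum = -102.96875.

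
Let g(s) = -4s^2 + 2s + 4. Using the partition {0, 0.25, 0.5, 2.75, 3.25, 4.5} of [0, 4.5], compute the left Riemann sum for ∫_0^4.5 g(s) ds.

Subinterval widths: 0.25, 0.25, 2.25, 0.5, 1.25.
Left endpoints: 0, 0.25, 0.5, 2.75, 3.25.
g(0) = 4, g(0.25) = 4.25, g(0.5) = 4, g(2.75) = -20.75, g(3.25) = -31.75.
Sum = Σ Δs_i · g(s_i).
Sum = -39.

-39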